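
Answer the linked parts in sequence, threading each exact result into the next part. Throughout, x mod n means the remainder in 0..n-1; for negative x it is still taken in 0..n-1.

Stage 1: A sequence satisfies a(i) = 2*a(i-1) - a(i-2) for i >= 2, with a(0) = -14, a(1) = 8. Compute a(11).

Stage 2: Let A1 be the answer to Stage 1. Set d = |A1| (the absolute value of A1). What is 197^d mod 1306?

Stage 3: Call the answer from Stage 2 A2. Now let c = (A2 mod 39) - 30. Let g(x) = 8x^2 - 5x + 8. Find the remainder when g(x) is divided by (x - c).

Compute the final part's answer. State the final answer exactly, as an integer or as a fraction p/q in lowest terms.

Stage 1: a(2) = 2*(8) - 1*(-14) = 30; iterating: a(2)=30, a(3)=52, a(4)=74, a(5)=96, a(6)=118, a(7)=140, a(8)=162, a(9)=184, a(10)=206, a(11)=228; answer 228
Stage 2: A1 = 228; d = 228; squarings mod 1306: 197^1=197, 197^2=935, 197^4=511, 197^8=1227, 197^16=1017, 197^32=1243, 197^64=51, 197^128=1295; 197^228 = 197^4 * 197^32 * 197^64 * 197^128 = 905 (mod 1306); answer 905
Stage 3: A2 = 905; c = -22; remainder = value at the root: 8*(-22)^2 - 5*(-22)^1 + 8 = (3872) + (110) + (8) = 3990; answer 3990

3990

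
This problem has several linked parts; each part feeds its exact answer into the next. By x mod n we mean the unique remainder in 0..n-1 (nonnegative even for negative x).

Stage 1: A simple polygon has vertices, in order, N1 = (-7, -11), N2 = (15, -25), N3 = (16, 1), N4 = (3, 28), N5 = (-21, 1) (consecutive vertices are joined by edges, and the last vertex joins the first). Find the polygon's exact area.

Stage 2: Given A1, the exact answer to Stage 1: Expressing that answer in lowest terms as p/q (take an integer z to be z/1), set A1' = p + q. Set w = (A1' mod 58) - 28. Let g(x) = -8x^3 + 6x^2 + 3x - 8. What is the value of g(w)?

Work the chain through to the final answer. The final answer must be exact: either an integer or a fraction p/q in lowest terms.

161749

Stage 1: cross terms: (-7*-25 - 15*-11)=340, (15*1 - 16*-25)=415, (16*28 - 3*1)=445, (3*1 - -21*28)=591, (-21*-11 - -7*1)=238; twice the area = |2029| = 2029; area = 2029/2; answer 2029/2
Stage 2: A1 = 2029/2; threaded value p + q = 2031; w = -27; -8*(-27)^3 + 6*(-27)^2 + 3*(-27)^1 - 8 = (157464) + (4374) + (-81) + (-8) = 161749; answer 161749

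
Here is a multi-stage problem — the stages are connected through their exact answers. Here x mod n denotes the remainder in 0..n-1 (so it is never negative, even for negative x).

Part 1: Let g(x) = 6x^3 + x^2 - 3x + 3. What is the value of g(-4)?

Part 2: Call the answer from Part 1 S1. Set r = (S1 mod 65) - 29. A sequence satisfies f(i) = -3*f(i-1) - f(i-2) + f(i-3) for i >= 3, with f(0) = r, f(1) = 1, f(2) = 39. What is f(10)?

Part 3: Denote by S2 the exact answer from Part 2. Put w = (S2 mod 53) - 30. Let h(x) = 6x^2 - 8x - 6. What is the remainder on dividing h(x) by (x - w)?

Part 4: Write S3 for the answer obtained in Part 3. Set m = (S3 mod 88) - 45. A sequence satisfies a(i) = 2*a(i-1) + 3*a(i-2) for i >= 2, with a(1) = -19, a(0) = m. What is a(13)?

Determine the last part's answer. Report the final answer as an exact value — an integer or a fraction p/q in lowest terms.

Part 1: 6*(-4)^3 + 1*(-4)^2 - 3*(-4)^1 + 3 = (-384) + (16) + (12) + (3) = -353; answer -353
Part 2: S1 = -353; r = 8; f(3) = -3*(39) - 1*(1) + 1*(8) = -110; iterating: f(3)=-110, f(4)=292, f(5)=-727, f(6)=1779, f(7)=-4318, f(8)=10448, f(9)=-25247, f(10)=60975; answer 60975
Part 3: S2 = 60975; w = -5; remainder = value at the root: 6*(-5)^2 - 8*(-5)^1 - 6 = (150) + (40) + (-6) = 184; answer 184
Part 4: S3 = 184; m = -37; a(2) = 2*(-19) + 3*(-37) = -149; iterating: a(2)=-149, a(3)=-355, a(4)=-1157, a(5)=-3379, a(6)=-10229, a(7)=-30595, a(8)=-91877, a(9)=-275539, a(10)=-826709, a(11)=-2480035, a(12)=-7440197, a(13)=-22320499; answer -22320499

-22320499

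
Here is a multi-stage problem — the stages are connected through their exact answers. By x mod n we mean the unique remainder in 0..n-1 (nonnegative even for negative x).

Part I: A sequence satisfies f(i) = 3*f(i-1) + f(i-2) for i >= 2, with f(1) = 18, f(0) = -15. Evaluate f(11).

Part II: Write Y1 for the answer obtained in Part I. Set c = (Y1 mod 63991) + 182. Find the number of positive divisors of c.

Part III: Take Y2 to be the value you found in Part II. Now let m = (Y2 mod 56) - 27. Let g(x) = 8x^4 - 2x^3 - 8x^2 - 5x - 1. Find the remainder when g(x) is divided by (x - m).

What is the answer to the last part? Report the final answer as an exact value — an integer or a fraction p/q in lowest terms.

4524

Part I: f(2) = 3*(18) + 1*(-15) = 39; iterating: f(2)=39, f(3)=135, f(4)=444, f(5)=1467, f(6)=4845, f(7)=16002, f(8)=52851, f(9)=174555, f(10)=576516, f(11)=1904103; answer 1904103
Part II: Y1 = 1904103; c = 48546; 48546 = 2 * 3^3 * 29 * 31; number of divisors = (1+1) * (3+1) * (1+1) * (1+1) = 32; answer 32
Part III: Y2 = 32; m = 5; remainder = value at the root: 8*(5)^4 - 2*(5)^3 - 8*(5)^2 - 5*(5)^1 - 1 = (5000) + (-250) + (-200) + (-25) + (-1) = 4524; answer 4524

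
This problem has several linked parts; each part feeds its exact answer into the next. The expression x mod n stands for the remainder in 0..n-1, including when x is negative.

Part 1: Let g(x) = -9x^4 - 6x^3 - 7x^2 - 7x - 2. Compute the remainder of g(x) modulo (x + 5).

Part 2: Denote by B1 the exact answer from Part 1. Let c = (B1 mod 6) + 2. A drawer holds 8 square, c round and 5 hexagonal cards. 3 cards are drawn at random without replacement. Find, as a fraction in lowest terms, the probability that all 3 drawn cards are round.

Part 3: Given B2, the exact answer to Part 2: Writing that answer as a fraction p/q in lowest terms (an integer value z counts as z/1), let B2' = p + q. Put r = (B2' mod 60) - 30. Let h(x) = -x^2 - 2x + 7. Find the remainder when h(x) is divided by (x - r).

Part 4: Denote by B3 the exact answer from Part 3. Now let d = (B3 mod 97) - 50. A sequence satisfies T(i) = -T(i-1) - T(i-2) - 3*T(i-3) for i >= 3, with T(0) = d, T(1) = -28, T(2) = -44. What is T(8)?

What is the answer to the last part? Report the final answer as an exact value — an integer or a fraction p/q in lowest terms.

Part 1: remainder = value at the root: -9*(-5)^4 - 6*(-5)^3 - 7*(-5)^2 - 7*(-5)^1 - 2 = (-5625) + (750) + (-175) + (35) + (-2) = -5017; answer -5017
Part 2: B1 = -5017; c = 7; total draws C(20,3) = 1140; favorable C(7,3) = 35; P = 7/228; answer 7/228
Part 3: B2 = 7/228; threaded value p + q = 235; r = 25; remainder = value at the root: -1*(25)^2 - 2*(25)^1 + 7 = (-625) + (-50) + (7) = -668; answer -668
Part 4: B3 = -668; d = -39; T(3) = -1*(-44) - 1*(-28) - 3*(-39) = 189; iterating: T(3)=189, T(4)=-61, T(5)=4, T(6)=-510, T(7)=689, T(8)=-191; answer -191

-191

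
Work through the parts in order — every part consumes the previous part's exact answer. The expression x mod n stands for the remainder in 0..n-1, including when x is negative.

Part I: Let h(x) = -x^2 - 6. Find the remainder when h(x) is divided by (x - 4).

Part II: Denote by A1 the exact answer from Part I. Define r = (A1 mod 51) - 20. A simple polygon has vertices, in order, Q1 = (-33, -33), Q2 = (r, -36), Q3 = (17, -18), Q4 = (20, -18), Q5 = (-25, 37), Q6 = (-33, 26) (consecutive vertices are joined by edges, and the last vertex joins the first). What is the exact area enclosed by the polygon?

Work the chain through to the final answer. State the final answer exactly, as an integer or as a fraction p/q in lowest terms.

Part I: remainder = value at the root: -1*(4)^2 - 6 = (-16) + (-6) = -22; answer -22
Part II: A1 = -22; r = 9; cross terms: (-33*-36 - 9*-33)=1485, (9*-18 - 17*-36)=450, (17*-18 - 20*-18)=54, (20*37 - -25*-18)=290, (-25*26 - -33*37)=571, (-33*-33 - -33*26)=1947; twice the area = |4797| = 4797; area = 4797/2; answer 4797/2

4797/2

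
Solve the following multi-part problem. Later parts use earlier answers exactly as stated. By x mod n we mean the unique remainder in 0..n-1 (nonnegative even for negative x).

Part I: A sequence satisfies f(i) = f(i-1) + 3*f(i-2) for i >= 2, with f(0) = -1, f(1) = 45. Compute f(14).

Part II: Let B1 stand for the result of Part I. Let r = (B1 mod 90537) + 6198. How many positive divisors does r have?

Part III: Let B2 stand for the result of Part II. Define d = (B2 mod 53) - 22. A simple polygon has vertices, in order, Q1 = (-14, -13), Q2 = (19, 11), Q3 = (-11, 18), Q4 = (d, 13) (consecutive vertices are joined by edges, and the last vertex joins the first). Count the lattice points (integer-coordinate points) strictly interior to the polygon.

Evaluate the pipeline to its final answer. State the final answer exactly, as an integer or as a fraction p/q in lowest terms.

500

Part I: f(2) = 1*(45) + 3*(-1) = 42; iterating: f(2)=42, f(3)=177, f(4)=303, f(5)=834, f(6)=1743, f(7)=4245, f(8)=9474, f(9)=22209, f(10)=50631, f(11)=117258, f(12)=269151, f(13)=620925, f(14)=1428378; answer 1428378
Part II: B1 = 1428378; r = 76521; 76521 = 3 * 23 * 1109; number of divisors = (1+1) * (1+1) * (1+1) = 8; answer 8
Part III: B2 = 8; d = -14; cross terms: (-14*11 - 19*-13)=93, (19*18 - -11*11)=463, (-11*13 - -14*18)=109, (-14*-13 - -14*13)=364; twice the area = |1029| = 1029; area = 1029/2; boundary points = 3 + 1 + 1 + 26 = 31; strictly interior points = area - boundary/2 + 1 = 500; answer 500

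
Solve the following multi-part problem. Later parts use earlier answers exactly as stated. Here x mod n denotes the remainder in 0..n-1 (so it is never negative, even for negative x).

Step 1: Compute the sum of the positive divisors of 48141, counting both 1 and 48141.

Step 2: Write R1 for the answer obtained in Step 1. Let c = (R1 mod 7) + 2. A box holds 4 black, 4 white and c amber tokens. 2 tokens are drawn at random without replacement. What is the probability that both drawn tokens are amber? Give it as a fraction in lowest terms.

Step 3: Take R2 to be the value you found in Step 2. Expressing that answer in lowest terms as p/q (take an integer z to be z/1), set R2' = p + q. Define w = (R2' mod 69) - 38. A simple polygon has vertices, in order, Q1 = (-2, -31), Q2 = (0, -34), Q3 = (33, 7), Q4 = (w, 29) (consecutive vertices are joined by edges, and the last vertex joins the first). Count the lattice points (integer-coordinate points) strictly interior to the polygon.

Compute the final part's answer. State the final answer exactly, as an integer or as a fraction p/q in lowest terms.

Step 1: 48141 = 3^3 * 1783; sigma = (1 + 3 + 9 + 27) * (1 + 1783) = 40 * 1784 = 71360; answer 71360
Step 2: R1 = 71360; c = 4; total draws C(12,2) = 66; favorable C(4,2) = 6; P = 1/11; answer 1/11
Step 3: R2 = 1/11; threaded value p + q = 12; w = -26; cross terms: (-2*-34 - 0*-31)=68, (0*7 - 33*-34)=1122, (33*29 - -26*7)=1139, (-26*-31 - -2*29)=864; twice the area = |3193| = 3193; area = 3193/2; boundary points = 1 + 1 + 1 + 12 = 15; strictly interior points = area - boundary/2 + 1 = 1590; answer 1590

1590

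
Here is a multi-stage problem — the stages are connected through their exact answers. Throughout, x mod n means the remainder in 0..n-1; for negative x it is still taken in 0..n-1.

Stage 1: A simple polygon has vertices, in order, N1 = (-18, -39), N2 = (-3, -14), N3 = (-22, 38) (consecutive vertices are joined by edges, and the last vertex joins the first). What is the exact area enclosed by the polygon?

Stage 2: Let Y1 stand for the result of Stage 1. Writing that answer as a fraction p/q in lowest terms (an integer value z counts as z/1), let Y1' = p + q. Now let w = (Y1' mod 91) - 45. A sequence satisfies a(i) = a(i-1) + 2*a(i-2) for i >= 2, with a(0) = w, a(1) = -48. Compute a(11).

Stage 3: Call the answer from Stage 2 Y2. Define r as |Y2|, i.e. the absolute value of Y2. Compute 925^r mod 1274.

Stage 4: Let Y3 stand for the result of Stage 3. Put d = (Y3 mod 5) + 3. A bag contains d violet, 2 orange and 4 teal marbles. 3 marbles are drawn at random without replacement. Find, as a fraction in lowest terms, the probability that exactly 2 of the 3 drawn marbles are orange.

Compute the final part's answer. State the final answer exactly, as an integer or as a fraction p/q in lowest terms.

Stage 1: cross terms: (-18*-14 - -3*-39)=135, (-3*38 - -22*-14)=-422, (-22*-39 - -18*38)=1542; twice the area = |1255| = 1255; area = 1255/2; answer 1255/2
Stage 2: Y1 = 1255/2; threaded value p + q = 1257; w = 29; a(2) = 1*(-48) + 2*(29) = 10; iterating: a(2)=10, a(3)=-86, a(4)=-66, a(5)=-238, a(6)=-370, a(7)=-846, a(8)=-1586, a(9)=-3278, a(10)=-6450, a(11)=-13006; answer -13006
Stage 3: Y2 = -13006; r = 13006; squarings mod 1274: 925^1=925, 925^2=771, 925^4=757, 925^8=1023, 925^16=575, 925^32=659, 925^64=1121, 925^128=477, 925^256=757, 925^512=1023, 925^1024=575, 925^2048=659, 925^4096=1121, 925^8192=477; 925^13006 = 925^2 * 925^4 * 925^8 * 925^64 * 925^128 * 925^512 * 925^4096 * 925^8192 = 491 (mod 1274); answer 491
Stage 4: Y3 = 491; d = 4; total draws C(10,3) = 120; favorable C(2,2)*C(8,1) = 8; P = 1/15; answer 1/15

1/15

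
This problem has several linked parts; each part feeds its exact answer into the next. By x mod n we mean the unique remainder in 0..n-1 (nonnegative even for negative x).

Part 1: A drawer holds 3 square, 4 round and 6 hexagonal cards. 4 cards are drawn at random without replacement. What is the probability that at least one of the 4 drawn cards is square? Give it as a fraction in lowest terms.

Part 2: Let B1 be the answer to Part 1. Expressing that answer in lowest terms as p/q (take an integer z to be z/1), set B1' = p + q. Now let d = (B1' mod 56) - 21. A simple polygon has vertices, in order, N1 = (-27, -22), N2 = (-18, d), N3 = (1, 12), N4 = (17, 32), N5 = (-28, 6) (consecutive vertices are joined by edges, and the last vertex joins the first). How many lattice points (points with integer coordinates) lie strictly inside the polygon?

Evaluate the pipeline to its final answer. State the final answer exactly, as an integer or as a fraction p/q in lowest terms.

Part 1: total draws C(13,4) = 715; complement C(10,4) = 210; favorable 715 - 210 = 505; P = 101/143; answer 101/143
Part 2: B1 = 101/143; threaded value p + q = 244; d = -1; cross terms: (-27*-1 - -18*-22)=-369, (-18*12 - 1*-1)=-215, (1*32 - 17*12)=-172, (17*6 - -28*32)=998, (-28*-22 - -27*6)=778; twice the area = |1020| = 1020; area = 510; boundary points = 3 + 1 + 4 + 1 + 1 = 10; strictly interior points = area - boundary/2 + 1 = 506; answer 506

506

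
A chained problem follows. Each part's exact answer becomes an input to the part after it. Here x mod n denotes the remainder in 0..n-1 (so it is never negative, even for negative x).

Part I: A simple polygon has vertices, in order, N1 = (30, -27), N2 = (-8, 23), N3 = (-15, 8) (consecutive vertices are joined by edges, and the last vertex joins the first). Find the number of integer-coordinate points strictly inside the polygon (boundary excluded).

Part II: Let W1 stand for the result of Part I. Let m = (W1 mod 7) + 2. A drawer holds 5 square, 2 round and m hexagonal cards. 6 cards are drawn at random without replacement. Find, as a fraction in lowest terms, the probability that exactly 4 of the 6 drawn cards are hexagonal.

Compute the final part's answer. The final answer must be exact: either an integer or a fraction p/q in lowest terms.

1/22

Part I: cross terms: (30*23 - -8*-27)=474, (-8*8 - -15*23)=281, (-15*-27 - 30*8)=165; twice the area = |920| = 920; area = 460; boundary points = 2 + 1 + 5 = 8; strictly interior points = area - boundary/2 + 1 = 457; answer 457
Part II: W1 = 457; m = 4; total draws C(11,6) = 462; favorable C(4,4)*C(7,2) = 21; P = 1/22; answer 1/22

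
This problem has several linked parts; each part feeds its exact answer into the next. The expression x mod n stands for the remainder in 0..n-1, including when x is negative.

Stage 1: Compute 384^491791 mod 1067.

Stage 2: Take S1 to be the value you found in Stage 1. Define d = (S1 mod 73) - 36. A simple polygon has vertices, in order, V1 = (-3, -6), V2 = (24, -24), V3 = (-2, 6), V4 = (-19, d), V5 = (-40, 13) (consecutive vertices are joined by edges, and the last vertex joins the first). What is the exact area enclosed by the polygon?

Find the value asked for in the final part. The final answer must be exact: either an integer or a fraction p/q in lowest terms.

Stage 1: squarings mod 1067: 384^1=384, 384^2=210, 384^4=353, 384^8=837, 384^16=617, 384^32=837, 384^64=617, 384^128=837, 384^256=617, 384^512=837, 384^1024=617, 384^2048=837, 384^4096=617, 384^8192=837, 384^16384=617, 384^32768=837, 384^65536=617, 384^131072=837, 384^262144=617; 384^491791 = 384^1 * 384^2 * 384^4 * 384^8 * 384^256 * 384^32768 * 384^65536 * 384^131072 * 384^262144 = 494 (mod 1067); answer 494
Stage 2: S1 = 494; d = 20; cross terms: (-3*-24 - 24*-6)=216, (24*6 - -2*-24)=96, (-2*20 - -19*6)=74, (-19*13 - -40*20)=553, (-40*-6 - -3*13)=279; twice the area = |1218| = 1218; area = 609; answer 609

609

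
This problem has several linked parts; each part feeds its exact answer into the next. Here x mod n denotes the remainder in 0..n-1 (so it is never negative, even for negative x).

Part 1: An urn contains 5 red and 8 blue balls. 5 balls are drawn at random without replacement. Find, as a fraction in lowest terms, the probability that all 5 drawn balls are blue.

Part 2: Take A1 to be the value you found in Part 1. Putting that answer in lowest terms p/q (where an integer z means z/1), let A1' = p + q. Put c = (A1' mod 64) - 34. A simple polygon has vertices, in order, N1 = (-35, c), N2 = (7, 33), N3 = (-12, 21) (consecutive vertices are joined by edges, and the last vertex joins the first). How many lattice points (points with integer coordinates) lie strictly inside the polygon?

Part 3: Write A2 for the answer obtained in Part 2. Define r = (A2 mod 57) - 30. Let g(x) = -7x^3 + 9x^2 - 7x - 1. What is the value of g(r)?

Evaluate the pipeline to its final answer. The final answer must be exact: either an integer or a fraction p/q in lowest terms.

-10885

Part 1: total draws C(13,5) = 1287; favorable C(8,5) = 56; P = 56/1287; answer 56/1287
Part 2: A1 = 56/1287; threaded value p + q = 1343; c = 29; cross terms: (-35*33 - 7*29)=-1358, (7*21 - -12*33)=543, (-12*29 - -35*21)=387; twice the area = |-428| = 428; area = 214; boundary points = 2 + 1 + 1 = 4; strictly interior points = area - boundary/2 + 1 = 213; answer 213
Part 3: A2 = 213; r = 12; -7*(12)^3 + 9*(12)^2 - 7*(12)^1 - 1 = (-12096) + (1296) + (-84) + (-1) = -10885; answer -10885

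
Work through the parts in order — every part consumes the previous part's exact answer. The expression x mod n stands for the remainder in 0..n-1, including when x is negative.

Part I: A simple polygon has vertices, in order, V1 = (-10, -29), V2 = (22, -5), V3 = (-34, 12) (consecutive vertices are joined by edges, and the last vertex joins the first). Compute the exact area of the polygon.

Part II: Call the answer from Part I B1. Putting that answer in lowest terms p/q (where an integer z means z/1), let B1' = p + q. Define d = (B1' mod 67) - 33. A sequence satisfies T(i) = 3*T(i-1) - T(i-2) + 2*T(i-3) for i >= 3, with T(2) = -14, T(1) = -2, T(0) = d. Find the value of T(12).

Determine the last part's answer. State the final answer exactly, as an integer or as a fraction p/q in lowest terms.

-1248488

Part I: cross terms: (-10*-5 - 22*-29)=688, (22*12 - -34*-5)=94, (-34*-29 - -10*12)=1106; twice the area = |1888| = 1888; area = 944; answer 944
Part II: B1 = 944; threaded value p + q = 945; d = -26; T(3) = 3*(-14) - 1*(-2) + 2*(-26) = -92; iterating: T(3)=-92, T(4)=-266, T(5)=-734, T(6)=-2120, T(7)=-6158, T(8)=-17822, T(9)=-51548, T(10)=-149138, T(11)=-431510, T(12)=-1248488; answer -1248488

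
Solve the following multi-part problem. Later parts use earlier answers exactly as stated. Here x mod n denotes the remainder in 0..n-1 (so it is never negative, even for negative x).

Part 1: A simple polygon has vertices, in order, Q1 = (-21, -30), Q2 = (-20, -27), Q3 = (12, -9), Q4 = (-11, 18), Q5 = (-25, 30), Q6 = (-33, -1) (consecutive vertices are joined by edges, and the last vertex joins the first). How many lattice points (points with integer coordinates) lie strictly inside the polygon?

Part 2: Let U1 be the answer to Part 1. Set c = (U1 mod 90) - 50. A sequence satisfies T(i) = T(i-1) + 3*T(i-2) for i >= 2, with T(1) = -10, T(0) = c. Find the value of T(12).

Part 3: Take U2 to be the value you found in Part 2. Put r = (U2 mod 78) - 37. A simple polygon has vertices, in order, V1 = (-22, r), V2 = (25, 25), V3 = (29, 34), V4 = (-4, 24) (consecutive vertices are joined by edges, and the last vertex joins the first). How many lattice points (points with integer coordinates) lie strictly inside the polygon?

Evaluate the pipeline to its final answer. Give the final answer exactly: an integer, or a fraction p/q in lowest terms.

321

Part 1: cross terms: (-21*-27 - -20*-30)=-33, (-20*-9 - 12*-27)=504, (12*18 - -11*-9)=117, (-11*30 - -25*18)=120, (-25*-1 - -33*30)=1015, (-33*-30 - -21*-1)=969; twice the area = |2692| = 2692; area = 1346; boundary points = 1 + 2 + 1 + 2 + 1 + 1 = 8; strictly interior points = area - boundary/2 + 1 = 1343; answer 1343
Part 2: U1 = 1343; c = 33; T(2) = 1*(-10) + 3*(33) = 89; iterating: T(2)=89, T(3)=59, T(4)=326, T(5)=503, T(6)=1481, T(7)=2990, T(8)=7433, T(9)=16403, T(10)=38702, T(11)=87911, T(12)=204017; answer 204017
Part 3: U2 = 204017; r = 10; cross terms: (-22*25 - 25*10)=-800, (25*34 - 29*25)=125, (29*24 - -4*34)=832, (-4*10 - -22*24)=488; twice the area = |645| = 645; area = 645/2; boundary points = 1 + 1 + 1 + 2 = 5; strictly interior points = area - boundary/2 + 1 = 321; answer 321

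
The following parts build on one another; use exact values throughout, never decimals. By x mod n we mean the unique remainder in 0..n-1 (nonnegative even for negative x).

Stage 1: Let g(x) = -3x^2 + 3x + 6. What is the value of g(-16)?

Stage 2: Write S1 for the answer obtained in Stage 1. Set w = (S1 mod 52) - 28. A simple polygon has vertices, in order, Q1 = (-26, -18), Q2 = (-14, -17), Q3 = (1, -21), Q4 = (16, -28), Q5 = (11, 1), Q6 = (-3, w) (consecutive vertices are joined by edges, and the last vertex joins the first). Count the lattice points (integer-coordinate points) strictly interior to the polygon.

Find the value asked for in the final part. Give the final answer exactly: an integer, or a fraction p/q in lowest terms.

479

Stage 1: -3*(-16)^2 + 3*(-16)^1 + 6 = (-768) + (-48) + (6) = -810; answer -810
Stage 2: S1 = -810; w = -6; cross terms: (-26*-17 - -14*-18)=190, (-14*-21 - 1*-17)=311, (1*-28 - 16*-21)=308, (16*1 - 11*-28)=324, (11*-6 - -3*1)=-63, (-3*-18 - -26*-6)=-102; twice the area = |968| = 968; area = 484; boundary points = 1 + 1 + 1 + 1 + 7 + 1 = 12; strictly interior points = area - boundary/2 + 1 = 479; answer 479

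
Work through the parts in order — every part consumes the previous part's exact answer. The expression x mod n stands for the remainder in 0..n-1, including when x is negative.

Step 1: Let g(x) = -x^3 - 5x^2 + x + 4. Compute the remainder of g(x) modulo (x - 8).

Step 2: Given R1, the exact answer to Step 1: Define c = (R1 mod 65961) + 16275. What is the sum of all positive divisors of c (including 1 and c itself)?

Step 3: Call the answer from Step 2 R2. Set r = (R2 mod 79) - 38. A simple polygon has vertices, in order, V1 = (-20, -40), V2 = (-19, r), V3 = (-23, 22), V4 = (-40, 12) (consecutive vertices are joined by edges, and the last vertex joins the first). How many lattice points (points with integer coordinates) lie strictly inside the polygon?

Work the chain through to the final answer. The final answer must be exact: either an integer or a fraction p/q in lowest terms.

Step 1: remainder = value at the root: -1*(8)^3 - 5*(8)^2 + 1*(8)^1 + 4 = (-512) + (-320) + (8) + (4) = -820; answer -820
Step 2: R1 = -820; c = 81416; 81416 = 2^3 * 10177; sigma = (1 + 2 + 4 + 8) * (1 + 10177) = 15 * 10178 = 152670; answer 152670
Step 3: R2 = 152670; r = 4; cross terms: (-20*4 - -19*-40)=-840, (-19*22 - -23*4)=-326, (-23*12 - -40*22)=604, (-40*-40 - -20*12)=1840; twice the area = |1278| = 1278; area = 639; boundary points = 1 + 2 + 1 + 4 = 8; strictly interior points = area - boundary/2 + 1 = 636; answer 636

636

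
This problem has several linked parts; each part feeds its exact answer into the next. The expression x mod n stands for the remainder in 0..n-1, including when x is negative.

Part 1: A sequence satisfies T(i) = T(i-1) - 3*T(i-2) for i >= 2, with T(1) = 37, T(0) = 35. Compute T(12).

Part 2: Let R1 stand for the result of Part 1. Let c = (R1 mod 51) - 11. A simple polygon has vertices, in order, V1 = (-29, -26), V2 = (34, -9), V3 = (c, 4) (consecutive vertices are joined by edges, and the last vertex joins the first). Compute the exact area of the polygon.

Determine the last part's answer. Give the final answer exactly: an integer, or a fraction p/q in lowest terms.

707

Part 1: T(2) = 1*(37) - 3*(35) = -68; iterating: T(2)=-68, T(3)=-179, T(4)=25, T(5)=562, T(6)=487, T(7)=-1199, T(8)=-2660, T(9)=937, T(10)=8917, T(11)=6106, T(12)=-20645; answer -20645
Part 2: R1 = -20645; c = -1; cross terms: (-29*-9 - 34*-26)=1145, (34*4 - -1*-9)=127, (-1*-26 - -29*4)=142; twice the area = |1414| = 1414; area = 707; answer 707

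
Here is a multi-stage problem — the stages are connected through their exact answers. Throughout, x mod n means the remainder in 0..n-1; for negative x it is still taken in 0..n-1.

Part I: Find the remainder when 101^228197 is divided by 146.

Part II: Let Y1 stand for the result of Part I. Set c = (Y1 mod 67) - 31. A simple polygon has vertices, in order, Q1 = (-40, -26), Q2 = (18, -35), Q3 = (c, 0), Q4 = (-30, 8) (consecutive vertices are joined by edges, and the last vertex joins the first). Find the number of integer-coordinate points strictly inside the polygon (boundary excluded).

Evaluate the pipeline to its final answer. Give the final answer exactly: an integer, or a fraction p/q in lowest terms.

Part I: squarings mod 146: 101^1=101, 101^2=127, 101^4=69, 101^8=89, 101^16=37, 101^32=55, 101^64=105, 101^128=75, 101^256=77, 101^512=89, 101^1024=37, 101^2048=55, 101^4096=105, 101^8192=75, 101^16384=77, 101^32768=89, 101^65536=37, 101^131072=55; 101^228197 = 101^1 * 101^4 * 101^32 * 101^64 * 101^256 * 101^512 * 101^2048 * 101^4096 * 101^8192 * 101^16384 * 101^65536 * 101^131072 = 53 (mod 146); answer 53
Part II: Y1 = 53; c = 22; cross terms: (-40*-35 - 18*-26)=1868, (18*0 - 22*-35)=770, (22*8 - -30*0)=176, (-30*-26 - -40*8)=1100; twice the area = |3914| = 3914; area = 1957; boundary points = 1 + 1 + 4 + 2 = 8; strictly interior points = area - boundary/2 + 1 = 1954; answer 1954

1954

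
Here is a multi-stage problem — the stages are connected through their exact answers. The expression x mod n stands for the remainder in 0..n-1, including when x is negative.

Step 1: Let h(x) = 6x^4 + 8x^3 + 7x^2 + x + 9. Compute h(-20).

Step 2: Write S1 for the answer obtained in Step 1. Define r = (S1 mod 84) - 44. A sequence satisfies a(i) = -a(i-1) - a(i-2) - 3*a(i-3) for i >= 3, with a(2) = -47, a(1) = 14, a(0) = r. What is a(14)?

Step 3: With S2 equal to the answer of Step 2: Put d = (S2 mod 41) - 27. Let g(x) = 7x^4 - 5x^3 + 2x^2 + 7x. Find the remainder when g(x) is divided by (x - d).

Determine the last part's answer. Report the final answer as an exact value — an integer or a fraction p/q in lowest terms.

49671

Step 1: 6*(-20)^4 + 8*(-20)^3 + 7*(-20)^2 + 1*(-20)^1 + 9 = (960000) + (-64000) + (2800) + (-20) + (9) = 898789; answer 898789
Step 2: S1 = 898789; r = 29; a(3) = -1*(-47) - 1*(14) - 3*(29) = -54; iterating: a(3)=-54, a(4)=59, a(5)=136, a(6)=-33, a(7)=-280, a(8)=-95, a(9)=474, a(10)=461, a(11)=-650, a(12)=-1233, a(13)=500, a(14)=2683; answer 2683
Step 3: S2 = 2683; d = -9; remainder = value at the root: 7*(-9)^4 - 5*(-9)^3 + 2*(-9)^2 + 7*(-9)^1 = (45927) + (3645) + (162) + (-63) = 49671; answer 49671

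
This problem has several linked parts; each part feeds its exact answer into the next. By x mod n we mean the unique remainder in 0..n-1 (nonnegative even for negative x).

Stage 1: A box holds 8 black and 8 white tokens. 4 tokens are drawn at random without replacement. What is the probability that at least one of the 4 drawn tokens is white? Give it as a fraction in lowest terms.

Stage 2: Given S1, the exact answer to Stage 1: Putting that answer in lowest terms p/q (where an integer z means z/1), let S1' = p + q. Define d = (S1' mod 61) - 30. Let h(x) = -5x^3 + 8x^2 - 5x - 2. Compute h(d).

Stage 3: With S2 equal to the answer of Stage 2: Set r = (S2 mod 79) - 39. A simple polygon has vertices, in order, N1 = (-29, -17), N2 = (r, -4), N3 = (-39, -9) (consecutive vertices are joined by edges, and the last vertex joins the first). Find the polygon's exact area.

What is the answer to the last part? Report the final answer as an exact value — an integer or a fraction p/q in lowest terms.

Stage 1: total draws C(16,4) = 1820; complement C(8,4) = 70; favorable 1820 - 70 = 1750; P = 25/26; answer 25/26
Stage 2: S1 = 25/26; threaded value p + q = 51; d = 21; -5*(21)^3 + 8*(21)^2 - 5*(21)^1 - 2 = (-46305) + (3528) + (-105) + (-2) = -42884; answer -42884
Stage 3: S2 = -42884; r = -26; cross terms: (-29*-4 - -26*-17)=-326, (-26*-9 - -39*-4)=78, (-39*-17 - -29*-9)=402; twice the area = |154| = 154; area = 77; answer 77

77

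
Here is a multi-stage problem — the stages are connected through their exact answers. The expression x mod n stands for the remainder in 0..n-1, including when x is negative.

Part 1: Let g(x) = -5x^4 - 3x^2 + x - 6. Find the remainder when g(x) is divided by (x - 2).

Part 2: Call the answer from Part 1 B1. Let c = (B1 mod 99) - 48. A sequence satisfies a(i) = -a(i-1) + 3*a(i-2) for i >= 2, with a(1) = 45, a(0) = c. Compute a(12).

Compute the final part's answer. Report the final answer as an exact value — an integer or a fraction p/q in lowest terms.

Part 1: remainder = value at the root: -5*(2)^4 - 3*(2)^2 + 1*(2)^1 - 6 = (-80) + (-12) + (2) + (-6) = -96; answer -96
Part 2: B1 = -96; c = -45; a(2) = -1*(45) + 3*(-45) = -180; iterating: a(2)=-180, a(3)=315, a(4)=-855, a(5)=1800, a(6)=-4365, a(7)=9765, a(8)=-22860, a(9)=52155, a(10)=-120735, a(11)=277200, a(12)=-639405; answer -639405

-639405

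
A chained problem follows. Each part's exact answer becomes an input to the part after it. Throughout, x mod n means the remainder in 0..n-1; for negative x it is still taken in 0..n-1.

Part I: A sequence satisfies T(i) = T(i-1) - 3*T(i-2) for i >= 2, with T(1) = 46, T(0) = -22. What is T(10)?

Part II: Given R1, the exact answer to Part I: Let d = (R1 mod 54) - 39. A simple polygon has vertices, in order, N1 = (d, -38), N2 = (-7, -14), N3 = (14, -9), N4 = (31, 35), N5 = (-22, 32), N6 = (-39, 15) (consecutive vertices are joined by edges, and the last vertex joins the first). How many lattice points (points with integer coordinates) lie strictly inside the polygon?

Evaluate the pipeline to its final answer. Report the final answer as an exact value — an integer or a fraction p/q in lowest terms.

2262

Part I: T(2) = 1*(46) - 3*(-22) = 112; iterating: T(2)=112, T(3)=-26, T(4)=-362, T(5)=-284, T(6)=802, T(7)=1654, T(8)=-752, T(9)=-5714, T(10)=-3458; answer -3458
Part II: R1 = -3458; d = 13; cross terms: (13*-14 - -7*-38)=-448, (-7*-9 - 14*-14)=259, (14*35 - 31*-9)=769, (31*32 - -22*35)=1762, (-22*15 - -39*32)=918, (-39*-38 - 13*15)=1287; twice the area = |4547| = 4547; area = 4547/2; boundary points = 4 + 1 + 1 + 1 + 17 + 1 = 25; strictly interior points = area - boundary/2 + 1 = 2262; answer 2262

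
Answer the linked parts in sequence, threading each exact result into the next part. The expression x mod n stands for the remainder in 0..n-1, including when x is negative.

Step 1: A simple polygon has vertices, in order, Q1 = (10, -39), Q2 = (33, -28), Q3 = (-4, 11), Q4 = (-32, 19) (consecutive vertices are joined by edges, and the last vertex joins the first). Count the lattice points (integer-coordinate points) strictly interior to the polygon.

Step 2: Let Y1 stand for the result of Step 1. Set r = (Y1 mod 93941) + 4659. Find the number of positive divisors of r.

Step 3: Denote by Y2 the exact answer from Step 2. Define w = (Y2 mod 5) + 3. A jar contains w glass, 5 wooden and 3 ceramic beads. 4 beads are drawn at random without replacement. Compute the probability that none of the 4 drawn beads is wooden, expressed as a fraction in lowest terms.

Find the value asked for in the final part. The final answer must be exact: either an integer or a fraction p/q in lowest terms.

18/143

Step 1: cross terms: (10*-28 - 33*-39)=1007, (33*11 - -4*-28)=251, (-4*19 - -32*11)=276, (-32*-39 - 10*19)=1058; twice the area = |2592| = 2592; area = 1296; boundary points = 1 + 1 + 4 + 2 = 8; strictly interior points = area - boundary/2 + 1 = 1293; answer 1293
Step 2: Y1 = 1293; r = 5952; 5952 = 2^6 * 3 * 31; number of divisors = (6+1) * (1+1) * (1+1) = 28; answer 28
Step 3: Y2 = 28; w = 6; total draws C(14,4) = 1001; favorable C(9,4) = 126; P = 18/143; answer 18/143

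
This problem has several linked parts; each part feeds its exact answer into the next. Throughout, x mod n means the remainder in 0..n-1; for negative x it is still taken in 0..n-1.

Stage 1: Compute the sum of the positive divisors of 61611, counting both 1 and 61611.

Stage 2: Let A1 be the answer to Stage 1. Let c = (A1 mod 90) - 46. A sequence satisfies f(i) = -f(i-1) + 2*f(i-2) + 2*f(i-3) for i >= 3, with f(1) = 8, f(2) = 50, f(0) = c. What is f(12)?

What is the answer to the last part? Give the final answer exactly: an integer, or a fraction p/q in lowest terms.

4514

Stage 1: 61611 = 3 * 11 * 1867; sigma = (1 + 3) * (1 + 11) * (1 + 1867) = 4 * 12 * 1868 = 89664; answer 89664
Stage 2: A1 = 89664; c = -22; f(3) = -1*(50) + 2*(8) + 2*(-22) = -78; iterating: f(3)=-78, f(4)=194, f(5)=-250, f(6)=482, f(7)=-594, f(8)=1058, f(9)=-1282, f(10)=2210, f(11)=-2658, f(12)=4514; answer 4514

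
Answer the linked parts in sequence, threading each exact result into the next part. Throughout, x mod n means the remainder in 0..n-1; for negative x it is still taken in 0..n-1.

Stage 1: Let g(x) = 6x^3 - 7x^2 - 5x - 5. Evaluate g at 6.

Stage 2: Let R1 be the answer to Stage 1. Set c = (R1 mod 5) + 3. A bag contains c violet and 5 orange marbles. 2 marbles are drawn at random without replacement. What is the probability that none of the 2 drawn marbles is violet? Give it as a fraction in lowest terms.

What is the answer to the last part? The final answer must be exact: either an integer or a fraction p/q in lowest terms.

5/33

Stage 1: 6*(6)^3 - 7*(6)^2 - 5*(6)^1 - 5 = (1296) + (-252) + (-30) + (-5) = 1009; answer 1009
Stage 2: R1 = 1009; c = 7; total draws C(12,2) = 66; favorable C(5,2) = 10; P = 5/33; answer 5/33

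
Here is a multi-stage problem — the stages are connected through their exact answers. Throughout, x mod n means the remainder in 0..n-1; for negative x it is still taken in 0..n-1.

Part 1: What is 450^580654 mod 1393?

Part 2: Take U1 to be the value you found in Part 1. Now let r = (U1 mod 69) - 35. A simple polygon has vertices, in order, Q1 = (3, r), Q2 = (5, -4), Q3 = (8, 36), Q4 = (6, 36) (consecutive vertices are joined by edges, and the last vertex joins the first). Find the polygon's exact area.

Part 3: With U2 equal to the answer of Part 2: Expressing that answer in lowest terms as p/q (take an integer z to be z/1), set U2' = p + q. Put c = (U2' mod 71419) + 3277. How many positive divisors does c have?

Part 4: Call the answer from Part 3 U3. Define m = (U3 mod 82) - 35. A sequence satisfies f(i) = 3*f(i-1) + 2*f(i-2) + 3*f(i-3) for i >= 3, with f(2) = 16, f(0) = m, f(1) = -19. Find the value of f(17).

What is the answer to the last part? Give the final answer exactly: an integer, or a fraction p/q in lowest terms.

Part 1: squarings mod 1393: 450^1=450, 450^2=515, 450^4=555, 450^8=172, 450^16=331, 450^32=907, 450^64=779, 450^128=886, 450^256=737, 450^512=1292, 450^1024=450, 450^2048=515, 450^4096=555, 450^8192=172, 450^16384=331, 450^32768=907, 450^65536=779, 450^131072=886, 450^262144=737, 450^524288=1292; 450^580654 = 450^2 * 450^4 * 450^8 * 450^32 * 450^1024 * 450^2048 * 450^4096 * 450^16384 * 450^32768 * 450^524288 = 919 (mod 1393); answer 919
Part 2: U1 = 919; r = -13; cross terms: (3*-4 - 5*-13)=53, (5*36 - 8*-4)=212, (8*36 - 6*36)=72, (6*-13 - 3*36)=-186; twice the area = |151| = 151; area = 151/2; answer 151/2
Part 3: U2 = 151/2; threaded value p + q = 153; c = 3430; 3430 = 2 * 5 * 7^3; number of divisors = (1+1) * (1+1) * (3+1) = 16; answer 16
Part 4: U3 = 16; m = -19; f(3) = 3*(16) + 2*(-19) + 3*(-19) = -47; iterating: f(3)=-47, f(4)=-166, f(5)=-544, f(6)=-2105, f(7)=-7901, f(8)=-29545, f(9)=-110752, f(10)=-415049, f(11)=-1555286, f(12)=-5828212, f(13)=-21840355, f(14)=-81843347, f(15)=-306695387, f(16)=-1149293920, f(17)=-4306802575; answer -4306802575

-4306802575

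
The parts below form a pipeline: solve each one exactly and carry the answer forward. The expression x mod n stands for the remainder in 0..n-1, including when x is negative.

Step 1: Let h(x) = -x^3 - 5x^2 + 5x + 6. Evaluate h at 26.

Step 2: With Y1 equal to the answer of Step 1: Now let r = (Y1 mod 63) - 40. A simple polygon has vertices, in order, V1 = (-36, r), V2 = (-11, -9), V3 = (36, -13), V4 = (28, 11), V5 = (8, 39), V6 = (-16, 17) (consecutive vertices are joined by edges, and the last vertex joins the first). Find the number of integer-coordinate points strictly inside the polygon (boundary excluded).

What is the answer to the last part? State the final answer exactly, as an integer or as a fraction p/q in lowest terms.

Step 1: -1*(26)^3 - 5*(26)^2 + 5*(26)^1 + 6 = (-17576) + (-3380) + (130) + (6) = -20820; answer -20820
Step 2: Y1 = -20820; r = -7; cross terms: (-36*-9 - -11*-7)=247, (-11*-13 - 36*-9)=467, (36*11 - 28*-13)=760, (28*39 - 8*11)=1004, (8*17 - -16*39)=760, (-16*-7 - -36*17)=724; twice the area = |3962| = 3962; area = 1981; boundary points = 1 + 1 + 8 + 4 + 2 + 4 = 20; strictly interior points = area - boundary/2 + 1 = 1972; answer 1972

1972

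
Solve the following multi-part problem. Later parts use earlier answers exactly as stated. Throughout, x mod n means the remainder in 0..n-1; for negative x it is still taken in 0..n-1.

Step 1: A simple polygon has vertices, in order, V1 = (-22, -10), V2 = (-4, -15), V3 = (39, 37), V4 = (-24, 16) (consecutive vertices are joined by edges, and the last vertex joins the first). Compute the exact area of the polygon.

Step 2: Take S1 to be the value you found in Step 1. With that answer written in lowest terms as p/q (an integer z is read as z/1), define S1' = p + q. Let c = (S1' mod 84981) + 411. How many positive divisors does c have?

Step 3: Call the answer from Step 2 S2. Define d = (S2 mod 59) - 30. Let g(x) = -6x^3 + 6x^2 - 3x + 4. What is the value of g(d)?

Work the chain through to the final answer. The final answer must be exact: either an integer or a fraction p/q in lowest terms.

86476

Step 1: cross terms: (-22*-15 - -4*-10)=290, (-4*37 - 39*-15)=437, (39*16 - -24*37)=1512, (-24*-10 - -22*16)=592; twice the area = |2831| = 2831; area = 2831/2; answer 2831/2
Step 2: S1 = 2831/2; threaded value p + q = 2833; c = 3244; 3244 = 2^2 * 811; number of divisors = (2+1) * (1+1) = 6; answer 6
Step 3: S2 = 6; d = -24; -6*(-24)^3 + 6*(-24)^2 - 3*(-24)^1 + 4 = (82944) + (3456) + (72) + (4) = 86476; answer 86476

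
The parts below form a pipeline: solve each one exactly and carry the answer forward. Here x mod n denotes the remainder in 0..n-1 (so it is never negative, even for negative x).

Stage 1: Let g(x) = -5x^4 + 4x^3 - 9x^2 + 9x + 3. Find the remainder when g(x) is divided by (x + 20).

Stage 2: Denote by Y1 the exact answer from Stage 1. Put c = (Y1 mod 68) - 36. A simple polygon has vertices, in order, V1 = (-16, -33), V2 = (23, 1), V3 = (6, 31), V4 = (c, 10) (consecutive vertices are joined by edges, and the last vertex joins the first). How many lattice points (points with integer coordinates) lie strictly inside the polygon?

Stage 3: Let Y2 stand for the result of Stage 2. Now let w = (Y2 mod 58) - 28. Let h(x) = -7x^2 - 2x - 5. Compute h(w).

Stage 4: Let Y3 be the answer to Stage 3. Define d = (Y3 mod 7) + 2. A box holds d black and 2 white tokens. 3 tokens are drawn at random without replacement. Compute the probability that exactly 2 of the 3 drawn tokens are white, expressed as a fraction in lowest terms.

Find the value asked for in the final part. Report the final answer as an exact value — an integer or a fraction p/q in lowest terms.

1/7

Stage 1: remainder = value at the root: -5*(-20)^4 + 4*(-20)^3 - 9*(-20)^2 + 9*(-20)^1 + 3 = (-800000) + (-32000) + (-3600) + (-180) + (3) = -835777; answer -835777
Stage 2: Y1 = -835777; c = -25; cross terms: (-16*1 - 23*-33)=743, (23*31 - 6*1)=707, (6*10 - -25*31)=835, (-25*-33 - -16*10)=985; twice the area = |3270| = 3270; area = 1635; boundary points = 1 + 1 + 1 + 1 = 4; strictly interior points = area - boundary/2 + 1 = 1634; answer 1634
Stage 3: Y2 = 1634; w = -18; -7*(-18)^2 - 2*(-18)^1 - 5 = (-2268) + (36) + (-5) = -2237; answer -2237
Stage 4: Y3 = -2237; d = 5; total draws C(7,3) = 35; favorable C(2,2)*C(5,1) = 5; P = 1/7; answer 1/7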